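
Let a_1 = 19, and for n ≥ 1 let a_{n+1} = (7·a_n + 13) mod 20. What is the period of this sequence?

4

a_1 = 19; a_2 = 6; a_3 = 15; a_4 = 18; a_5 = 19.
The sequence repeats with period 4.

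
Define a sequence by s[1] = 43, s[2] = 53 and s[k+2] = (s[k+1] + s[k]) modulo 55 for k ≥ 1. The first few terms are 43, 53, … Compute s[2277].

s[1] = 43, s[2] = 53, s[3] = 41, s[4] = 39, s[5] = 25, s[6] = 9, s[7] = 34, s[8] = 43, s[9] = 22, s[10] = 10, s[11] = 32, s[12] = 42, s[13] = 19, s[14] = 6, s[15] = 25, s[16] = 31, s[17] = 1, s[18] = 32, s[19] = 33, s[20] = 10, s[21] = 43, s[22] = 53.
Since (s[21], s[22]) = (s[1], s[2]) = (43, 53) (two consecutive terms determine the rest), the sequence is periodic with period 20.
So s[2277] = s[1 + ((2277-1) mod 20)] = s[17] = 1.

1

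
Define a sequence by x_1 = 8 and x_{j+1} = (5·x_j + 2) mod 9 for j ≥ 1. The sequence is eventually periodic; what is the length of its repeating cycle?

x_1 = 8, x_2 = 6, x_3 = 5, x_4 = 0, x_5 = 2, x_6 = 3, x_7 = 8.
Since x_7 = x_1 = 8, the sequence is periodic with period 6.

6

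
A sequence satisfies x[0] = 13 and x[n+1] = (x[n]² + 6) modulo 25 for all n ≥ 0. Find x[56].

Computing terms: x[0] = 13,  x[1] = 0,  x[2] = 6,  x[3] = 17,  x[4] = 20,  x[5] = 6.
Since x[5] = x[2] = 6, the sequence is eventually periodic: after a pre-period of length 2 it cycles with period 3.
For n ≥ 2, x[n] depends only on (n - 2) mod 3. (56 - 2) mod 3 = 0, so x[56] = x[2] = 6.

6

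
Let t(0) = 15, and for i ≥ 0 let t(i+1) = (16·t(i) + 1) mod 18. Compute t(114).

3

Computing terms: t(0) = 15,  t(1) = 7,  t(2) = 5,  t(3) = 9,  t(4) = 1,  t(5) = 17,  t(6) = 3,  t(7) = 13,  t(8) = 11,  t(9) = 15.
Since t(9) = t(0) = 15, the sequence is periodic with period 9.
(114 - 0) mod 9 = 6, so t(114) = t(6) = 3.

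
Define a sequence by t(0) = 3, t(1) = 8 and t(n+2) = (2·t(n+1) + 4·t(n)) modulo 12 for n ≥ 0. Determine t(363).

Computing terms: t(0) = 3; t(1) = 8; t(2) = 4; t(3) = 4; t(4) = 0; t(5) = 4; t(6) = 8; t(7) = 8; t(8) = 0; t(9) = 8; t(10) = 4.
Since (t(9), t(10)) = (t(1), t(2)) = (8, 4) (two consecutive terms determine the rest), the sequence is eventually periodic: after a pre-period of length 1 it cycles with period 8.
For n ≥ 1, t(n) depends only on (n - 1) mod 8. (363 - 1) mod 8 = 2, so t(363) = t(3) = 4.

4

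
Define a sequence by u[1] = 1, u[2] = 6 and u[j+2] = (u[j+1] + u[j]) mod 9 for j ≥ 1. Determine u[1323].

7

Listing terms: u[1] = 1, u[2] = 6, u[3] = 7, u[4] = 4, u[5] = 2, u[6] = 6, u[7] = 8, u[8] = 5, u[9] = 4, u[10] = 0, u[11] = 4, u[12] = 4, u[13] = 8, u[14] = 3, u[15] = 2, u[16] = 5, u[17] = 7, u[18] = 3, u[19] = 1, u[20] = 4, u[21] = 5, u[22] = 0, u[23] = 5, u[24] = 5, u[25] = 1, u[26] = 6.
The sequence repeats with period 24.
So u[1323] = u[1 + ((1323-1) mod 24)] = u[3] = 7.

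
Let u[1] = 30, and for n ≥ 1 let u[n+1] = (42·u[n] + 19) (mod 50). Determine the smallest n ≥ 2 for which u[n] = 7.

We have u[1] = 30, u[2] = 29, u[3] = 37, u[4] = 23, u[5] = 35, u[6] = 39, u[7] = 7, u[8] = 13, u[9] = 15, u[10] = 49, u[11] = 27, u[12] = 3, u[13] = 45, u[14] = 9, u[15] = 47, u[16] = 43, u[17] = 25, u[18] = 19, u[19] = 17, u[20] = 33, u[21] = 5, u[22] = 29.
Since u[22] = u[2] = 29, the sequence is eventually periodic: after a pre-period of length 1 it cycles with period 20.
The value 7 first appears (with n ≥ 2) at u[7].

7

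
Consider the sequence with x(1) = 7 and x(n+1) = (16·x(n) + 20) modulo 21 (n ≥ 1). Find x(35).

6

x(1) = 7,  x(2) = 6,  x(3) = 11,  x(4) = 7.
The sequence repeats with period 3.
(35 - 1) mod 3 = 1, so x(35) = x(2) = 6.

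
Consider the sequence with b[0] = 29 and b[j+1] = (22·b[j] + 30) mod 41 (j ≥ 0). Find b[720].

29

Computing terms: b[0] = 29; b[1] = 12; b[2] = 7; b[3] = 20; b[4] = 19; b[5] = 38; b[6] = 5; b[7] = 17; b[8] = 35; b[9] = 21; b[10] = 0; b[11] = 30; b[12] = 34; b[13] = 40; b[14] = 8; b[15] = 1; b[16] = 11; b[17] = 26; b[18] = 28; b[19] = 31; b[20] = 15; b[21] = 32; b[22] = 37; b[23] = 24; b[24] = 25; b[25] = 6; b[26] = 39; b[27] = 27; b[28] = 9; b[29] = 23; b[30] = 3; b[31] = 14; b[32] = 10; b[33] = 4; b[34] = 36; b[35] = 2; b[36] = 33; b[37] = 18; b[38] = 16; b[39] = 13; b[40] = 29.
The sequence repeats with period 40.
So b[720] = b[0 + ((720-0) mod 40)] = b[0] = 29.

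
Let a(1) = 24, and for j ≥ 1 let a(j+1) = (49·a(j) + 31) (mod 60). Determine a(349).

24

Computing terms: a(1) = 24, a(2) = 7, a(3) = 14, a(4) = 57, a(5) = 4, a(6) = 47, a(7) = 54, a(8) = 37, a(9) = 44, a(10) = 27, a(11) = 34, a(12) = 17, a(13) = 24.
The sequence repeats with period 12.
(349 - 1) mod 12 = 0, so a(349) = a(1) = 24.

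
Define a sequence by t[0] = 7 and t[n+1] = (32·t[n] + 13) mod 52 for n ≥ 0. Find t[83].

25

We have t[0] = 7,  t[1] = 29,  t[2] = 5,  t[3] = 17,  t[4] = 37,  t[5] = 1,  t[6] = 45,  t[7] = 49,  t[8] = 21,  t[9] = 9,  t[10] = 41,  t[11] = 25,  t[12] = 33,  t[13] = 29.
Since t[13] = t[1] = 29, the sequence is eventually periodic: after a pre-period of length 1 it cycles with period 12.
For n ≥ 1, t[n] depends only on (n - 1) mod 12. (83 - 1) mod 12 = 10, so t[83] = t[11] = 25.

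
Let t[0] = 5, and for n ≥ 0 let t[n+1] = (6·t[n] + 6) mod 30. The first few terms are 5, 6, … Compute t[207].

12

t[0] = 5; t[1] = 6; t[2] = 12; t[3] = 18; t[4] = 24; t[5] = 0; t[6] = 6.
Since t[6] = t[1] = 6, the sequence is eventually periodic: after a pre-period of length 1 it cycles with period 5.
For n ≥ 1, t[n] depends only on (n - 1) mod 5. (207 - 1) mod 5 = 1, so t[207] = t[2] = 12.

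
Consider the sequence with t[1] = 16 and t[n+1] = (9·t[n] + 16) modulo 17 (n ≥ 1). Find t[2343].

2

t[1] = 16; t[2] = 7; t[3] = 11; t[4] = 13; t[5] = 14; t[6] = 6; t[7] = 2; t[8] = 0; t[9] = 16.
Since t[9] = t[1] = 16, the sequence is periodic with period 8.
So t[2343] = t[1 + ((2343-1) mod 8)] = t[7] = 2.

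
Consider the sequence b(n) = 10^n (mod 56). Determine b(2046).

8

b(0) = 1, b(1) = 10, b(2) = 44, b(3) = 48, b(4) = 32, b(5) = 40, b(6) = 8, b(7) = 24, b(8) = 16, b(9) = 48.
Since b(9) = b(3) = 48, the sequence is eventually periodic: after a pre-period of length 3 it cycles with period 6.
For n ≥ 3, b(n) depends only on (n - 3) mod 6. (2046 - 3) mod 6 = 3, so b(2046) = b(6) = 8.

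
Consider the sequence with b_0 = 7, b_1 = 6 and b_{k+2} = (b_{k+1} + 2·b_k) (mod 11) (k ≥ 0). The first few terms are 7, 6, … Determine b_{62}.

Listing terms: b_0 = 7; b_1 = 6; b_2 = 9; b_3 = 10; b_4 = 6; b_5 = 4; b_6 = 5; b_7 = 2; b_8 = 1; b_9 = 5; b_{10} = 7; b_{11} = 6.
Since (b_{10}, b_{11}) = (b_0, b_1) = (7, 6) (two consecutive terms determine the rest), the sequence is periodic with period 10.
(62 - 0) mod 10 = 2, so b_{62} = b_2 = 9.

9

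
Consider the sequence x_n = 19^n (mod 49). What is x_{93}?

48

We have x_0 = 1,  x_1 = 19,  x_2 = 18,  x_3 = 48,  x_4 = 30,  x_5 = 31,  x_6 = 1.
Since x_6 = x_0 = 1, the sequence is periodic with period 6.
So x_{93} = x_{0 + ((93-0) mod 6)} = x_3 = 48.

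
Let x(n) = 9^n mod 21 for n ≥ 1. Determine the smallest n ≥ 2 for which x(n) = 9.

Listing terms: x(1) = 9,  x(2) = 18,  x(3) = 15,  x(4) = 9.
The sequence repeats with period 3.
The value 9 next appears (with n ≥ 2) at x(4).

4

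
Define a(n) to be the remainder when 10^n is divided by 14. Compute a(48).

8

Listing terms: a(1) = 10,  a(2) = 2,  a(3) = 6,  a(4) = 4,  a(5) = 12,  a(6) = 8,  a(7) = 10.
The sequence repeats with period 6.
(48 - 1) mod 6 = 5, so a(48) = a(6) = 8.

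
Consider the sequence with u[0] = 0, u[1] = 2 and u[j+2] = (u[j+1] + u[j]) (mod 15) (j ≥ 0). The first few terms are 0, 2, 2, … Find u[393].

11

Listing terms: u[0] = 0; u[1] = 2; u[2] = 2; u[3] = 4; u[4] = 6; u[5] = 10; u[6] = 1; u[7] = 11; u[8] = 12; u[9] = 8; u[10] = 5; u[11] = 13; u[12] = 3; u[13] = 1; u[14] = 4; u[15] = 5; u[16] = 9; u[17] = 14; u[18] = 8; u[19] = 7; u[20] = 0; u[21] = 7; u[22] = 7; u[23] = 14; u[24] = 6; u[25] = 5; u[26] = 11; u[27] = 1; u[28] = 12; u[29] = 13; u[30] = 10; u[31] = 8; u[32] = 3; u[33] = 11; u[34] = 14; u[35] = 10; u[36] = 9; u[37] = 4; u[38] = 13; u[39] = 2; u[40] = 0; u[41] = 2.
The sequence repeats with period 40.
So u[393] = u[0 + ((393-0) mod 40)] = u[33] = 11.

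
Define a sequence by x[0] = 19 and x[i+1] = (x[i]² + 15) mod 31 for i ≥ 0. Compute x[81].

4

Computing terms: x[0] = 19,  x[1] = 4,  x[2] = 0,  x[3] = 15,  x[4] = 23,  x[5] = 17,  x[6] = 25,  x[7] = 20,  x[8] = 12,  x[9] = 4.
Since x[9] = x[1] = 4, the sequence is eventually periodic: after a pre-period of length 1 it cycles with period 8.
For i ≥ 1, x[i] depends only on (i - 1) mod 8. (81 - 1) mod 8 = 0, so x[81] = x[1] = 4.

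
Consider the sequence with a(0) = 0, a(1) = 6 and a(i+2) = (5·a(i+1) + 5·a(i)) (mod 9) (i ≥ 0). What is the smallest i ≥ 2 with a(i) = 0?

Listing terms: a(0) = 0; a(1) = 6; a(2) = 3; a(3) = 0; a(4) = 6.
The sequence repeats with period 3.
The value 0 next appears (with i ≥ 2) at a(3).

3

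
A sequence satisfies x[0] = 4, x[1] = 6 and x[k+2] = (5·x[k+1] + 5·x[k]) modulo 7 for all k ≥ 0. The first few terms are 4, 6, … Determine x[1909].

1

x[0] = 4; x[1] = 6; x[2] = 1; x[3] = 0; x[4] = 5; x[5] = 4; x[6] = 3; x[7] = 0; x[8] = 1; x[9] = 5; x[10] = 2; x[11] = 0; x[12] = 3; x[13] = 1; x[14] = 6; x[15] = 0; x[16] = 2; x[17] = 3; x[18] = 4; x[19] = 0; x[20] = 6; x[21] = 2; x[22] = 5; x[23] = 0; x[24] = 4; x[25] = 6.
The sequence repeats with period 24.
(1909 - 0) mod 24 = 13, so x[1909] = x[13] = 1.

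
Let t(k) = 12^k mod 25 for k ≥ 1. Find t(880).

t(1) = 12,  t(2) = 19,  t(3) = 3,  t(4) = 11,  t(5) = 7,  t(6) = 9,  t(7) = 8,  t(8) = 21,  t(9) = 2,  t(10) = 24,  t(11) = 13,  t(12) = 6,  t(13) = 22,  t(14) = 14,  t(15) = 18,  t(16) = 16,  t(17) = 17,  t(18) = 4,  t(19) = 23,  t(20) = 1,  t(21) = 12.
Since t(21) = t(1) = 12, the sequence is periodic with period 20.
(880 - 1) mod 20 = 19, so t(880) = t(20) = 1.

1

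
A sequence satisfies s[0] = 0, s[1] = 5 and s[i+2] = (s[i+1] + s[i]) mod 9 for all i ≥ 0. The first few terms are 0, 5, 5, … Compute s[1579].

Computing terms: s[0] = 0, s[1] = 5, s[2] = 5, s[3] = 1, s[4] = 6, s[5] = 7, s[6] = 4, s[7] = 2, s[8] = 6, s[9] = 8, s[10] = 5, s[11] = 4, s[12] = 0, s[13] = 4, s[14] = 4, s[15] = 8, s[16] = 3, s[17] = 2, s[18] = 5, s[19] = 7, s[20] = 3, s[21] = 1, s[22] = 4, s[23] = 5, s[24] = 0, s[25] = 5.
The sequence repeats with period 24.
So s[1579] = s[0 + ((1579-0) mod 24)] = s[19] = 7.

7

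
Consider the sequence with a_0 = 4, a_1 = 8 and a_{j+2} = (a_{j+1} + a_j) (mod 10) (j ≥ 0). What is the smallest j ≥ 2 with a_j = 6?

Computing terms: a_0 = 4; a_1 = 8; a_2 = 2; a_3 = 0; a_4 = 2; a_5 = 2; a_6 = 4; a_7 = 6; a_8 = 0; a_9 = 6; a_{10} = 6; a_{11} = 2; a_{12} = 8; a_{13} = 0; a_{14} = 8; a_{15} = 8; a_{16} = 6; a_{17} = 4; a_{18} = 0; a_{19} = 4; a_{20} = 4; a_{21} = 8.
The sequence repeats with period 20.
The value 6 first appears (with j ≥ 2) at a_7.

7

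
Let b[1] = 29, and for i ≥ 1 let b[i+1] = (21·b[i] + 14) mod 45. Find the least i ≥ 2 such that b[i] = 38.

2

b[1] = 29; b[2] = 38; b[3] = 2; b[4] = 11; b[5] = 20; b[6] = 29.
Since b[6] = b[1] = 29, the sequence is periodic with period 5.
The value 38 first appears (with i ≥ 2) at b[2].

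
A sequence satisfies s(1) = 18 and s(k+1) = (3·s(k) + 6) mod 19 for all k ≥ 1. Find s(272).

3

Listing terms: s(1) = 18, s(2) = 3, s(3) = 15, s(4) = 13, s(5) = 7, s(6) = 8, s(7) = 11, s(8) = 1, s(9) = 9, s(10) = 14, s(11) = 10, s(12) = 17, s(13) = 0, s(14) = 6, s(15) = 5, s(16) = 2, s(17) = 12, s(18) = 4, s(19) = 18.
Since s(19) = s(1) = 18, the sequence is periodic with period 18.
So s(272) = s(1 + ((272-1) mod 18)) = s(2) = 3.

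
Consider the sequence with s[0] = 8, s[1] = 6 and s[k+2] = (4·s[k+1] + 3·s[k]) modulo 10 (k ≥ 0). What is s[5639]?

Listing terms: s[0] = 8,  s[1] = 6,  s[2] = 8,  s[3] = 0,  s[4] = 4,  s[5] = 6,  s[6] = 6,  s[7] = 2,  s[8] = 6,  s[9] = 0,  s[10] = 8,  s[11] = 2,  s[12] = 2,  s[13] = 4,  s[14] = 2,  s[15] = 0,  s[16] = 6,  s[17] = 4,  s[18] = 4,  s[19] = 8,  s[20] = 4,  s[21] = 0,  s[22] = 2,  s[23] = 8,  s[24] = 8,  s[25] = 6.
Since (s[24], s[25]) = (s[0], s[1]) = (8, 6) (two consecutive terms determine the rest), the sequence is periodic with period 24.
So s[5639] = s[0 + ((5639-0) mod 24)] = s[23] = 8.

8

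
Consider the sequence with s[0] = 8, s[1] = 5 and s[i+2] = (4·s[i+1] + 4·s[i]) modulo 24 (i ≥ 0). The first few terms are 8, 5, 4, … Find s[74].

We have s[0] = 8; s[1] = 5; s[2] = 4; s[3] = 12; s[4] = 16; s[5] = 16; s[6] = 8; s[7] = 0; s[8] = 8; s[9] = 8; s[10] = 16; s[11] = 0; s[12] = 16; s[13] = 16.
Since (s[12], s[13]) = (s[4], s[5]) = (16, 16) (two consecutive terms determine the rest), the sequence is eventually periodic: after a pre-period of length 4 it cycles with period 8.
For i ≥ 4, s[i] depends only on (i - 4) mod 8. (74 - 4) mod 8 = 6, so s[74] = s[10] = 16.

16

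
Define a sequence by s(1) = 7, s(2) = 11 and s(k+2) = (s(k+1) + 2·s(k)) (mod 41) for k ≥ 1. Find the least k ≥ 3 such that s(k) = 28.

Computing terms: s(1) = 7, s(2) = 11, s(3) = 25, s(4) = 6, s(5) = 15, s(6) = 27, s(7) = 16, s(8) = 29, s(9) = 20, s(10) = 37, s(11) = 36, s(12) = 28, s(13) = 18, s(14) = 33, s(15) = 28, s(16) = 12, s(17) = 27, s(18) = 10, s(19) = 23, s(20) = 2, s(21) = 7, s(22) = 11.
Since (s(21), s(22)) = (s(1), s(2)) = (7, 11) (two consecutive terms determine the rest), the sequence is periodic with period 20.
The value 28 first appears (with k ≥ 3) at s(12).

12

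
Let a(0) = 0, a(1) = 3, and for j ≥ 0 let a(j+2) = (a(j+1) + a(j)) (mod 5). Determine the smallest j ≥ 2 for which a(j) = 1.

We have a(0) = 0; a(1) = 3; a(2) = 3; a(3) = 1; a(4) = 4; a(5) = 0; a(6) = 4; a(7) = 4; a(8) = 3; a(9) = 2; a(10) = 0; a(11) = 2; a(12) = 2; a(13) = 4; a(14) = 1; a(15) = 0; a(16) = 1; a(17) = 1; a(18) = 2; a(19) = 3; a(20) = 0; a(21) = 3.
The sequence repeats with period 20.
The value 1 first appears (with j ≥ 2) at a(3).

3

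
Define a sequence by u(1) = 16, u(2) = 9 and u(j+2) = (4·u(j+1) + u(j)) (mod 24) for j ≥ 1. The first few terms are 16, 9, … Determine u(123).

4

Computing terms: u(1) = 16; u(2) = 9; u(3) = 4; u(4) = 1; u(5) = 8; u(6) = 9; u(7) = 20; u(8) = 17; u(9) = 16; u(10) = 9.
The sequence repeats with period 8.
(123 - 1) mod 8 = 2, so u(123) = u(3) = 4.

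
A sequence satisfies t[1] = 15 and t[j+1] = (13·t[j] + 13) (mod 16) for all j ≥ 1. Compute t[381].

3

Computing terms: t[1] = 15; t[2] = 0; t[3] = 13; t[4] = 6; t[5] = 11; t[6] = 12; t[7] = 9; t[8] = 2; t[9] = 7; t[10] = 8; t[11] = 5; t[12] = 14; t[13] = 3; t[14] = 4; t[15] = 1; t[16] = 10; t[17] = 15.
The sequence repeats with period 16.
So t[381] = t[1 + ((381-1) mod 16)] = t[13] = 3.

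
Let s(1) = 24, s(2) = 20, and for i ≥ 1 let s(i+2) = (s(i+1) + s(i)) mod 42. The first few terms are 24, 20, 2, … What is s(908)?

34

s(1) = 24, s(2) = 20, s(3) = 2, s(4) = 22, s(5) = 24, s(6) = 4, s(7) = 28, s(8) = 32, s(9) = 18, s(10) = 8, s(11) = 26, s(12) = 34, s(13) = 18, s(14) = 10, s(15) = 28, s(16) = 38, s(17) = 24, s(18) = 20.
Since (s(17), s(18)) = (s(1), s(2)) = (24, 20) (two consecutive terms determine the rest), the sequence is periodic with period 16.
(908 - 1) mod 16 = 11, so s(908) = s(12) = 34.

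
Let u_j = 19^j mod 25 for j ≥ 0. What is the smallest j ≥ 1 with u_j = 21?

Computing terms: u_0 = 1,  u_1 = 19,  u_2 = 11,  u_3 = 9,  u_4 = 21,  u_5 = 24,  u_6 = 6,  u_7 = 14,  u_8 = 16,  u_9 = 4,  u_{10} = 1.
The sequence repeats with period 10.
The value 21 first appears (with j ≥ 1) at u_4.

4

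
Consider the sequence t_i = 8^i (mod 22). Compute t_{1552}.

20

Computing terms: t_1 = 8; t_2 = 20; t_3 = 6; t_4 = 4; t_5 = 10; t_6 = 14; t_7 = 2; t_8 = 16; t_9 = 18; t_{10} = 12; t_{11} = 8.
The sequence repeats with period 10.
So t_{1552} = t_{1 + ((1552-1) mod 10)} = t_2 = 20.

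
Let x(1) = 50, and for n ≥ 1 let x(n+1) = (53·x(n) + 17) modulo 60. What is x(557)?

50

Computing terms: x(1) = 50,  x(2) = 27,  x(3) = 8,  x(4) = 21,  x(5) = 50.
The sequence repeats with period 4.
So x(557) = x(1 + ((557-1) mod 4)) = x(1) = 50.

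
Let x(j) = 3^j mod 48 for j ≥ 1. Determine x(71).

27

x(1) = 3,  x(2) = 9,  x(3) = 27,  x(4) = 33,  x(5) = 3.
Since x(5) = x(1) = 3, the sequence is periodic with period 4.
(71 - 1) mod 4 = 2, so x(71) = x(3) = 27.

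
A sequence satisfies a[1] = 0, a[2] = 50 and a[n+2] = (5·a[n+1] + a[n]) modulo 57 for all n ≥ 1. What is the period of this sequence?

40

Computing terms: a[1] = 0, a[2] = 50, a[3] = 22, a[4] = 46, a[5] = 24, a[6] = 52, a[7] = 56, a[8] = 47, a[9] = 6, a[10] = 20, a[11] = 49, a[12] = 37, a[13] = 6, a[14] = 10, a[15] = 56, a[16] = 5, a[17] = 24, a[18] = 11, a[19] = 22, a[20] = 7, a[21] = 0, a[22] = 7, a[23] = 35, a[24] = 11, a[25] = 33, a[26] = 5, a[27] = 1, a[28] = 10, a[29] = 51, a[30] = 37, a[31] = 8, a[32] = 20, a[33] = 51, a[34] = 47, a[35] = 1, a[36] = 52, a[37] = 33, a[38] = 46, a[39] = 35, a[40] = 50, a[41] = 0, a[42] = 50.
Since (a[41], a[42]) = (a[1], a[2]) = (0, 50) (two consecutive terms determine the rest), the sequence is periodic with period 40.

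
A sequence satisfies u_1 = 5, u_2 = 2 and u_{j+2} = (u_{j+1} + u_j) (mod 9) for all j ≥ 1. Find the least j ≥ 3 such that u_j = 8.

9

u_1 = 5; u_2 = 2; u_3 = 7; u_4 = 0; u_5 = 7; u_6 = 7; u_7 = 5; u_8 = 3; u_9 = 8; u_{10} = 2; u_{11} = 1; u_{12} = 3; u_{13} = 4; u_{14} = 7; u_{15} = 2; u_{16} = 0; u_{17} = 2; u_{18} = 2; u_{19} = 4; u_{20} = 6; u_{21} = 1; u_{22} = 7; u_{23} = 8; u_{24} = 6; u_{25} = 5; u_{26} = 2.
Since (u_{25}, u_{26}) = (u_1, u_2) = (5, 2) (two consecutive terms determine the rest), the sequence is periodic with period 24.
The value 8 first appears (with j ≥ 3) at u_9.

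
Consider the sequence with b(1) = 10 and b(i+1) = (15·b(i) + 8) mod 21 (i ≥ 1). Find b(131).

Listing terms: b(1) = 10; b(2) = 11; b(3) = 5; b(4) = 20; b(5) = 14; b(6) = 8; b(7) = 2; b(8) = 17; b(9) = 11.
Since b(9) = b(2) = 11, the sequence is eventually periodic: after a pre-period of length 1 it cycles with period 7.
For i ≥ 2, b(i) depends only on (i - 2) mod 7. (131 - 2) mod 7 = 3, so b(131) = b(5) = 14.

14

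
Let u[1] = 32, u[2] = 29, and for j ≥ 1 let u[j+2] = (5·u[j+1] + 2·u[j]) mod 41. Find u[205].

u[1] = 32; u[2] = 29; u[3] = 4; u[4] = 37; u[5] = 29; u[6] = 14; u[7] = 5; u[8] = 12; u[9] = 29; u[10] = 5; u[11] = 1; u[12] = 15; u[13] = 36; u[14] = 5; u[15] = 15; u[16] = 3; u[17] = 4; u[18] = 26; u[19] = 15; u[20] = 4; u[21] = 9; u[22] = 12; u[23] = 37; u[24] = 4; u[25] = 12; u[26] = 27; u[27] = 36; u[28] = 29; u[29] = 12; u[30] = 36; u[31] = 40; u[32] = 26; u[33] = 5; u[34] = 36; u[35] = 26; u[36] = 38; u[37] = 37; u[38] = 15; u[39] = 26; u[40] = 37; u[41] = 32; u[42] = 29.
The sequence repeats with period 40.
So u[205] = u[1 + ((205-1) mod 40)] = u[5] = 29.

29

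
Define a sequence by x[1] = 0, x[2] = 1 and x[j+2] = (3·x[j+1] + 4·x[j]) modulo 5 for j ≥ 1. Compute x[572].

x[1] = 0, x[2] = 1, x[3] = 3, x[4] = 3, x[5] = 1, x[6] = 0, x[7] = 4, x[8] = 2, x[9] = 2, x[10] = 4, x[11] = 0, x[12] = 1.
Since (x[11], x[12]) = (x[1], x[2]) = (0, 1) (two consecutive terms determine the rest), the sequence is periodic with period 10.
(572 - 1) mod 10 = 1, so x[572] = x[2] = 1.

1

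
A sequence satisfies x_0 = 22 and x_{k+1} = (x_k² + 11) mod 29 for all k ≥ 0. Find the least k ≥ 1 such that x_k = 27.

Computing terms: x_0 = 22,  x_1 = 2,  x_2 = 15,  x_3 = 4,  x_4 = 27,  x_5 = 15.
Since x_5 = x_2 = 15, the sequence is eventually periodic: after a pre-period of length 2 it cycles with period 3.
The value 27 first appears (with k ≥ 1) at x_4.

4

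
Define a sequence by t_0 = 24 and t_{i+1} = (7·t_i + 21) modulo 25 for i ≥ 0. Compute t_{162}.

Computing terms: t_0 = 24,  t_1 = 14,  t_2 = 19,  t_3 = 4,  t_4 = 24.
The sequence repeats with period 4.
So t_{162} = t_{0 + ((162-0) mod 4)} = t_2 = 19.

19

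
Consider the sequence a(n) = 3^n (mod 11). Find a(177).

9

Computing terms: a(0) = 1; a(1) = 3; a(2) = 9; a(3) = 5; a(4) = 4; a(5) = 1.
The sequence repeats with period 5.
(177 - 0) mod 5 = 2, so a(177) = a(2) = 9.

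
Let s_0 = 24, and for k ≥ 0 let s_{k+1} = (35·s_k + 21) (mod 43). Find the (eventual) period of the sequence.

We have s_0 = 24, s_1 = 1, s_2 = 13, s_3 = 3, s_4 = 40, s_5 = 2, s_6 = 5, s_7 = 24.
Since s_7 = s_0 = 24, the sequence is periodic with period 7.

7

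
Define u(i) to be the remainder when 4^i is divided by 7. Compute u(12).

1

We have u(0) = 1,  u(1) = 4,  u(2) = 2,  u(3) = 1.
The sequence repeats with period 3.
(12 - 0) mod 3 = 0, so u(12) = u(0) = 1.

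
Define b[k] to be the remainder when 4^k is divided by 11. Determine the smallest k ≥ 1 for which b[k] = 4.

1

We have b[0] = 1; b[1] = 4; b[2] = 5; b[3] = 9; b[4] = 3; b[5] = 1.
The sequence repeats with period 5.
The value 4 first appears (with k ≥ 1) at b[1].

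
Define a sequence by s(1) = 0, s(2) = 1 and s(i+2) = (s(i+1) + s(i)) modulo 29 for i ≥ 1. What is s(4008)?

Listing terms: s(1) = 0, s(2) = 1, s(3) = 1, s(4) = 2, s(5) = 3, s(6) = 5, s(7) = 8, s(8) = 13, s(9) = 21, s(10) = 5, s(11) = 26, s(12) = 2, s(13) = 28, s(14) = 1, s(15) = 0, s(16) = 1.
The sequence repeats with period 14.
(4008 - 1) mod 14 = 3, so s(4008) = s(4) = 2.

2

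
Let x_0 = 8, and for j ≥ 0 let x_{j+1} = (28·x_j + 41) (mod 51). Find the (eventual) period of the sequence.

We have x_0 = 8; x_1 = 10; x_2 = 15; x_3 = 2; x_4 = 46; x_5 = 3; x_6 = 23; x_7 = 22; x_8 = 45; x_9 = 26; x_{10} = 4; x_{11} = 0; x_{12} = 41; x_{13} = 16; x_{14} = 30; x_{15} = 14; x_{16} = 25; x_{17} = 27; x_{18} = 32; x_{19} = 19; x_{20} = 12; x_{21} = 20; x_{22} = 40; x_{23} = 39; x_{24} = 11; x_{25} = 43; x_{26} = 21; x_{27} = 17; x_{28} = 7; x_{29} = 33; x_{30} = 47; x_{31} = 31; x_{32} = 42; x_{33} = 44; x_{34} = 49; x_{35} = 36; x_{36} = 29; x_{37} = 37; x_{38} = 6; x_{39} = 5; x_{40} = 28; x_{41} = 9; x_{42} = 38; x_{43} = 34; x_{44} = 24; x_{45} = 50; x_{46} = 13; x_{47} = 48; x_{48} = 8.
The sequence repeats with period 48.

48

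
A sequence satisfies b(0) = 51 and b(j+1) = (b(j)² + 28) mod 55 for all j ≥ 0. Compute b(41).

Computing terms: b(0) = 51; b(1) = 44; b(2) = 39; b(3) = 9; b(4) = 54; b(5) = 29; b(6) = 44.
Since b(6) = b(1) = 44, the sequence is eventually periodic: after a pre-period of length 1 it cycles with period 5.
For j ≥ 1, b(j) depends only on (j - 1) mod 5. (41 - 1) mod 5 = 0, so b(41) = b(1) = 44.

44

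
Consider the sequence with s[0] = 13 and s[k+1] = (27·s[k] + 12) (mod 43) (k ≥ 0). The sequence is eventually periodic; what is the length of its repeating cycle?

14

s[0] = 13; s[1] = 19; s[2] = 9; s[3] = 40; s[4] = 17; s[5] = 41; s[6] = 1; s[7] = 39; s[8] = 33; s[9] = 0; s[10] = 12; s[11] = 35; s[12] = 11; s[13] = 8; s[14] = 13.
Since s[14] = s[0] = 13, the sequence is periodic with period 14.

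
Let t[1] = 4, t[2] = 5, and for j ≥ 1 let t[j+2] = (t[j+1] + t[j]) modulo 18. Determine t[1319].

Computing terms: t[1] = 4, t[2] = 5, t[3] = 9, t[4] = 14, t[5] = 5, t[6] = 1, t[7] = 6, t[8] = 7, t[9] = 13, t[10] = 2, t[11] = 15, t[12] = 17, t[13] = 14, t[14] = 13, t[15] = 9, t[16] = 4, t[17] = 13, t[18] = 17, t[19] = 12, t[20] = 11, t[21] = 5, t[22] = 16, t[23] = 3, t[24] = 1, t[25] = 4, t[26] = 5.
Since (t[25], t[26]) = (t[1], t[2]) = (4, 5) (two consecutive terms determine the rest), the sequence is periodic with period 24.
So t[1319] = t[1 + ((1319-1) mod 24)] = t[23] = 3.

3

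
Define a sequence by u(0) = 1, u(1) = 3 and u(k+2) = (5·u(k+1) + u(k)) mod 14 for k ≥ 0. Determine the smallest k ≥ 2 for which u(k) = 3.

Computing terms: u(0) = 1,  u(1) = 3,  u(2) = 2,  u(3) = 13,  u(4) = 11,  u(5) = 12,  u(6) = 1,  u(7) = 3.
The sequence repeats with period 6.
The value 3 next appears (with k ≥ 2) at u(7).

7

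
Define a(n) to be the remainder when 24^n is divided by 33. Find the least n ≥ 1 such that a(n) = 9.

Computing terms: a(0) = 1, a(1) = 24, a(2) = 15, a(3) = 30, a(4) = 27, a(5) = 21, a(6) = 9, a(7) = 18, a(8) = 3, a(9) = 6, a(10) = 12, a(11) = 24.
Since a(11) = a(1) = 24, the sequence is eventually periodic: after a pre-period of length 1 it cycles with period 10.
The value 9 first appears (with n ≥ 1) at a(6).

6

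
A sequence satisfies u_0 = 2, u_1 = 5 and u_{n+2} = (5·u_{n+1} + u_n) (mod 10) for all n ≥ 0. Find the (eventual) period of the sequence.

Computing terms: u_0 = 2; u_1 = 5; u_2 = 7; u_3 = 0; u_4 = 7; u_5 = 5; u_6 = 2; u_7 = 5.
Since (u_6, u_7) = (u_0, u_1) = (2, 5) (two consecutive terms determine the rest), the sequence is periodic with period 6.

6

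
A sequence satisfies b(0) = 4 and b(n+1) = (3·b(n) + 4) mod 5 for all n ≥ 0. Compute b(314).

2

Computing terms: b(0) = 4,  b(1) = 1,  b(2) = 2,  b(3) = 0,  b(4) = 4.
Since b(4) = b(0) = 4, the sequence is periodic with period 4.
(314 - 0) mod 4 = 2, so b(314) = b(2) = 2.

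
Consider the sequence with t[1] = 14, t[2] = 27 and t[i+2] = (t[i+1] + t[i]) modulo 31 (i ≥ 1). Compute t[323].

Listing terms: t[1] = 14; t[2] = 27; t[3] = 10; t[4] = 6; t[5] = 16; t[6] = 22; t[7] = 7; t[8] = 29; t[9] = 5; t[10] = 3; t[11] = 8; t[12] = 11; t[13] = 19; t[14] = 30; t[15] = 18; t[16] = 17; t[17] = 4; t[18] = 21; t[19] = 25; t[20] = 15; t[21] = 9; t[22] = 24; t[23] = 2; t[24] = 26; t[25] = 28; t[26] = 23; t[27] = 20; t[28] = 12; t[29] = 1; t[30] = 13; t[31] = 14; t[32] = 27.
Since (t[31], t[32]) = (t[1], t[2]) = (14, 27) (two consecutive terms determine the rest), the sequence is periodic with period 30.
So t[323] = t[1 + ((323-1) mod 30)] = t[23] = 2.

2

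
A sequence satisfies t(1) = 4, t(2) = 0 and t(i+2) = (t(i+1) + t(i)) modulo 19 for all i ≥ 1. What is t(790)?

7

t(1) = 4, t(2) = 0, t(3) = 4, t(4) = 4, t(5) = 8, t(6) = 12, t(7) = 1, t(8) = 13, t(9) = 14, t(10) = 8, t(11) = 3, t(12) = 11, t(13) = 14, t(14) = 6, t(15) = 1, t(16) = 7, t(17) = 8, t(18) = 15, t(19) = 4, t(20) = 0.
Since (t(19), t(20)) = (t(1), t(2)) = (4, 0) (two consecutive terms determine the rest), the sequence is periodic with period 18.
So t(790) = t(1 + ((790-1) mod 18)) = t(16) = 7.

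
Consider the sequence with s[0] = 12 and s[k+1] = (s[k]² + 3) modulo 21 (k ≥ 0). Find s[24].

We have s[0] = 12; s[1] = 0; s[2] = 3; s[3] = 12.
The sequence repeats with period 3.
(24 - 0) mod 3 = 0, so s[24] = s[0] = 12.

12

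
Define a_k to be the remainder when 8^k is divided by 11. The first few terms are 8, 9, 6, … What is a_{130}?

Listing terms: a_1 = 8, a_2 = 9, a_3 = 6, a_4 = 4, a_5 = 10, a_6 = 3, a_7 = 2, a_8 = 5, a_9 = 7, a_{10} = 1, a_{11} = 8.
The sequence repeats with period 10.
So a_{130} = a_{1 + ((130-1) mod 10)} = a_{10} = 1.

1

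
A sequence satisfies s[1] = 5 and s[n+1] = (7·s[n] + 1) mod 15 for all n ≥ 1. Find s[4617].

Listing terms: s[1] = 5,  s[2] = 6,  s[3] = 13,  s[4] = 2,  s[5] = 0,  s[6] = 1,  s[7] = 8,  s[8] = 12,  s[9] = 10,  s[10] = 11,  s[11] = 3,  s[12] = 7,  s[13] = 5.
Since s[13] = s[1] = 5, the sequence is periodic with period 12.
So s[4617] = s[1 + ((4617-1) mod 12)] = s[9] = 10.

10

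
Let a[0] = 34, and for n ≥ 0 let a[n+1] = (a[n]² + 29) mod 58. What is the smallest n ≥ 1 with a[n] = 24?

We have a[0] = 34; a[1] = 25; a[2] = 16; a[3] = 53; a[4] = 54; a[5] = 45; a[6] = 24; a[7] = 25.
Since a[7] = a[1] = 25, the sequence is eventually periodic: after a pre-period of length 1 it cycles with period 6.
The value 24 first appears (with n ≥ 1) at a[6].

6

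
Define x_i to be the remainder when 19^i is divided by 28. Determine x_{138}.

1

x_0 = 1; x_1 = 19; x_2 = 25; x_3 = 27; x_4 = 9; x_5 = 3; x_6 = 1.
The sequence repeats with period 6.
(138 - 0) mod 6 = 0, so x_{138} = x_0 = 1.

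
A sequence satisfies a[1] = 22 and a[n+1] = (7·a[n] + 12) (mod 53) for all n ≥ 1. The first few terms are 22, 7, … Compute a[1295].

Computing terms: a[1] = 22,  a[2] = 7,  a[3] = 8,  a[4] = 15,  a[5] = 11,  a[6] = 36,  a[7] = 52,  a[8] = 5,  a[9] = 47,  a[10] = 23,  a[11] = 14,  a[12] = 4,  a[13] = 40,  a[14] = 27,  a[15] = 42,  a[16] = 41,  a[17] = 34,  a[18] = 38,  a[19] = 13,  a[20] = 50,  a[21] = 44,  a[22] = 2,  a[23] = 26,  a[24] = 35,  a[25] = 45,  a[26] = 9,  a[27] = 22.
Since a[27] = a[1] = 22, the sequence is periodic with period 26.
So a[1295] = a[1 + ((1295-1) mod 26)] = a[21] = 44.

44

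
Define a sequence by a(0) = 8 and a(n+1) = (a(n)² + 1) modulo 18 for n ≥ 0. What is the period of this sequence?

Listing terms: a(0) = 8, a(1) = 11, a(2) = 14, a(3) = 17, a(4) = 2, a(5) = 5, a(6) = 8.
Since a(6) = a(0) = 8, the sequence is periodic with period 6.

6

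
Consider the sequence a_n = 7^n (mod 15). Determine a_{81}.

7

We have a_0 = 1; a_1 = 7; a_2 = 4; a_3 = 13; a_4 = 1.
Since a_4 = a_0 = 1, the sequence is periodic with period 4.
So a_{81} = a_{0 + ((81-0) mod 4)} = a_1 = 7.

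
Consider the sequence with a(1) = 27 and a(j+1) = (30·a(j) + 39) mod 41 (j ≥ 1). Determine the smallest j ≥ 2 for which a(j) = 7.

3

Listing terms: a(1) = 27; a(2) = 29; a(3) = 7; a(4) = 3; a(5) = 6; a(6) = 14; a(7) = 8; a(8) = 33; a(9) = 4; a(10) = 36; a(11) = 12; a(12) = 30; a(13) = 37; a(14) = 1; a(15) = 28; a(16) = 18; a(17) = 5; a(18) = 25; a(19) = 10; a(20) = 11; a(21) = 0; a(22) = 39; a(23) = 20; a(24) = 24; a(25) = 21; a(26) = 13; a(27) = 19; a(28) = 35; a(29) = 23; a(30) = 32; a(31) = 15; a(32) = 38; a(33) = 31; a(34) = 26; a(35) = 40; a(36) = 9; a(37) = 22; a(38) = 2; a(39) = 17; a(40) = 16; a(41) = 27.
Since a(41) = a(1) = 27, the sequence is periodic with period 40.
The value 7 first appears (with j ≥ 2) at a(3).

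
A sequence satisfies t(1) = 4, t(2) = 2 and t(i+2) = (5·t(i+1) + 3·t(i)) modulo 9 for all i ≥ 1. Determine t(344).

Listing terms: t(1) = 4, t(2) = 2, t(3) = 4, t(4) = 8, t(5) = 7, t(6) = 5, t(7) = 1, t(8) = 2, t(9) = 4.
Since (t(8), t(9)) = (t(2), t(3)) = (2, 4) (two consecutive terms determine the rest), the sequence is eventually periodic: after a pre-period of length 1 it cycles with period 6.
For i ≥ 2, t(i) depends only on (i - 2) mod 6. (344 - 2) mod 6 = 0, so t(344) = t(2) = 2.

2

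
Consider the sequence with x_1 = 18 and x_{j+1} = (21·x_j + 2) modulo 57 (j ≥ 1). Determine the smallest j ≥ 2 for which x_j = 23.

15

We have x_1 = 18,  x_2 = 38,  x_3 = 2,  x_4 = 44,  x_5 = 14,  x_6 = 11,  x_7 = 5,  x_8 = 50,  x_9 = 26,  x_{10} = 35,  x_{11} = 53,  x_{12} = 32,  x_{13} = 47,  x_{14} = 20,  x_{15} = 23,  x_{16} = 29,  x_{17} = 41,  x_{18} = 8,  x_{19} = 56,  x_{20} = 38.
Since x_{20} = x_2 = 38, the sequence is eventually periodic: after a pre-period of length 1 it cycles with period 18.
The value 23 first appears (with j ≥ 2) at x_{15}.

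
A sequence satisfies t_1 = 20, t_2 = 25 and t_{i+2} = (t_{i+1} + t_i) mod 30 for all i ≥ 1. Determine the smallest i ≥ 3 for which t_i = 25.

5

We have t_1 = 20; t_2 = 25; t_3 = 15; t_4 = 10; t_5 = 25; t_6 = 5; t_7 = 0; t_8 = 5; t_9 = 5; t_{10} = 10; t_{11} = 15; t_{12} = 25; t_{13} = 10; t_{14} = 5; t_{15} = 15; t_{16} = 20; t_{17} = 5; t_{18} = 25; t_{19} = 0; t_{20} = 25; t_{21} = 25; t_{22} = 20; t_{23} = 15; t_{24} = 5; t_{25} = 20; t_{26} = 25.
The sequence repeats with period 24.
The value 25 first appears (with i ≥ 3) at t_5.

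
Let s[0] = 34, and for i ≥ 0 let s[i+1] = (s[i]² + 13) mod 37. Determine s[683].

Listing terms: s[0] = 34,  s[1] = 22,  s[2] = 16,  s[3] = 10,  s[4] = 2,  s[5] = 17,  s[6] = 6,  s[7] = 12,  s[8] = 9,  s[9] = 20,  s[10] = 6.
Since s[10] = s[6] = 6, the sequence is eventually periodic: after a pre-period of length 6 it cycles with period 4.
For i ≥ 6, s[i] depends only on (i - 6) mod 4. (683 - 6) mod 4 = 1, so s[683] = s[7] = 12.

12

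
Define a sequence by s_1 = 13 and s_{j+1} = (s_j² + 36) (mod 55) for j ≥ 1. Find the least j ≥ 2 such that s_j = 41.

3

Computing terms: s_1 = 13, s_2 = 40, s_3 = 41, s_4 = 12, s_5 = 15, s_6 = 41.
Since s_6 = s_3 = 41, the sequence is eventually periodic: after a pre-period of length 2 it cycles with period 3.
The value 41 first appears (with j ≥ 2) at s_3.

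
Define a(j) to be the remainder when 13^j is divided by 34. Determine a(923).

21

Listing terms: a(1) = 13, a(2) = 33, a(3) = 21, a(4) = 1, a(5) = 13.
Since a(5) = a(1) = 13, the sequence is periodic with period 4.
So a(923) = a(1 + ((923-1) mod 4)) = a(3) = 21.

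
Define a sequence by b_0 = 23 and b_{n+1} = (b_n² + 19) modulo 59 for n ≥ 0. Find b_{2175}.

11

We have b_0 = 23,  b_1 = 17,  b_2 = 13,  b_3 = 11,  b_4 = 22,  b_5 = 31,  b_6 = 36,  b_7 = 17.
Since b_7 = b_1 = 17, the sequence is eventually periodic: after a pre-period of length 1 it cycles with period 6.
For n ≥ 1, b_n depends only on (n - 1) mod 6. (2175 - 1) mod 6 = 2, so b_{2175} = b_3 = 11.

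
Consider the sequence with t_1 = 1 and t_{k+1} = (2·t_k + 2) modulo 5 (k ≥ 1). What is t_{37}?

Computing terms: t_1 = 1,  t_2 = 4,  t_3 = 0,  t_4 = 2,  t_5 = 1.
The sequence repeats with period 4.
(37 - 1) mod 4 = 0, so t_{37} = t_1 = 1.

1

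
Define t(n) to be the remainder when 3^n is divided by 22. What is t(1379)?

15

Computing terms: t(1) = 3, t(2) = 9, t(3) = 5, t(4) = 15, t(5) = 1, t(6) = 3.
Since t(6) = t(1) = 3, the sequence is periodic with period 5.
(1379 - 1) mod 5 = 3, so t(1379) = t(4) = 15.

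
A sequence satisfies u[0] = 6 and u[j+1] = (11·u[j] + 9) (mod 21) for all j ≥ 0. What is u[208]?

Computing terms: u[0] = 6, u[1] = 12, u[2] = 15, u[3] = 6.
Since u[3] = u[0] = 6, the sequence is periodic with period 3.
So u[208] = u[0 + ((208-0) mod 3)] = u[1] = 12.

12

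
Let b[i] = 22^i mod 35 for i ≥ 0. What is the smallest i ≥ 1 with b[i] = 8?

We have b[0] = 1,  b[1] = 22,  b[2] = 29,  b[3] = 8,  b[4] = 1.
Since b[4] = b[0] = 1, the sequence is periodic with period 4.
The value 8 first appears (with i ≥ 1) at b[3].

3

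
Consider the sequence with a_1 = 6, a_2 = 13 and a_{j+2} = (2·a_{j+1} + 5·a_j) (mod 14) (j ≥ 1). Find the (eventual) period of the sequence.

24

a_1 = 6, a_2 = 13, a_3 = 0, a_4 = 9, a_5 = 4, a_6 = 11, a_7 = 0, a_8 = 13, a_9 = 12, a_{10} = 5, a_{11} = 0, a_{12} = 11, a_{13} = 8, a_{14} = 1, a_{15} = 0, a_{16} = 5, a_{17} = 10, a_{18} = 3, a_{19} = 0, a_{20} = 1, a_{21} = 2, a_{22} = 9, a_{23} = 0, a_{24} = 3, a_{25} = 6, a_{26} = 13.
Since (a_{25}, a_{26}) = (a_1, a_2) = (6, 13) (two consecutive terms determine the rest), the sequence is periodic with period 24.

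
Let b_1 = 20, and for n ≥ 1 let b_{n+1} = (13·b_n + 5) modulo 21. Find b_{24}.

b_1 = 20,  b_2 = 13,  b_3 = 6,  b_4 = 20.
Since b_4 = b_1 = 20, the sequence is periodic with period 3.
So b_{24} = b_{1 + ((24-1) mod 3)} = b_3 = 6.

6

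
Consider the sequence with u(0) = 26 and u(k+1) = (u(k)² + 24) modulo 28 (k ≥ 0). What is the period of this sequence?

Computing terms: u(0) = 26; u(1) = 0; u(2) = 24; u(3) = 12; u(4) = 0.
Since u(4) = u(1) = 0, the sequence is eventually periodic: after a pre-period of length 1 it cycles with period 3.

3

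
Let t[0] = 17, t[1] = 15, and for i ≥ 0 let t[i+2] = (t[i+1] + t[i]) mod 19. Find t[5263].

t[0] = 17; t[1] = 15; t[2] = 13; t[3] = 9; t[4] = 3; t[5] = 12; t[6] = 15; t[7] = 8; t[8] = 4; t[9] = 12; t[10] = 16; t[11] = 9; t[12] = 6; t[13] = 15; t[14] = 2; t[15] = 17; t[16] = 0; t[17] = 17; t[18] = 17; t[19] = 15.
The sequence repeats with period 18.
(5263 - 0) mod 18 = 7, so t[5263] = t[7] = 8.

8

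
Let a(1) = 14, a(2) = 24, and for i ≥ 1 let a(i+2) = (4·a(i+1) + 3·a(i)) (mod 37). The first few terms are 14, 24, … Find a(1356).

7

Listing terms: a(1) = 14, a(2) = 24, a(3) = 27, a(4) = 32, a(5) = 24, a(6) = 7, a(7) = 26, a(8) = 14, a(9) = 23, a(10) = 23, a(11) = 13, a(12) = 10, a(13) = 5, a(14) = 13, a(15) = 30, a(16) = 11, a(17) = 23, a(18) = 14, a(19) = 14, a(20) = 24.
The sequence repeats with period 18.
So a(1356) = a(1 + ((1356-1) mod 18)) = a(6) = 7.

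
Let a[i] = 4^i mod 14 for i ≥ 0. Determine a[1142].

a[0] = 1; a[1] = 4; a[2] = 2; a[3] = 8; a[4] = 4.
Since a[4] = a[1] = 4, the sequence is eventually periodic: after a pre-period of length 1 it cycles with period 3.
For i ≥ 1, a[i] depends only on (i - 1) mod 3. (1142 - 1) mod 3 = 1, so a[1142] = a[2] = 2.

2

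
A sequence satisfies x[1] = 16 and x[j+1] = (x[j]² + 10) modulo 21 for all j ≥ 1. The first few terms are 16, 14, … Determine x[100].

5

Computing terms: x[1] = 16,  x[2] = 14,  x[3] = 17,  x[4] = 5,  x[5] = 14.
Since x[5] = x[2] = 14, the sequence is eventually periodic: after a pre-period of length 1 it cycles with period 3.
For j ≥ 2, x[j] depends only on (j - 2) mod 3. (100 - 2) mod 3 = 2, so x[100] = x[4] = 5.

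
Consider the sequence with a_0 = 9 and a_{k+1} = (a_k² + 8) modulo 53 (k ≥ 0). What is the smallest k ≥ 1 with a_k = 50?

a_0 = 9, a_1 = 36, a_2 = 32, a_3 = 25, a_4 = 50, a_5 = 17, a_6 = 32.
Since a_6 = a_2 = 32, the sequence is eventually periodic: after a pre-period of length 2 it cycles with period 4.
The value 50 first appears (with k ≥ 1) at a_4.

4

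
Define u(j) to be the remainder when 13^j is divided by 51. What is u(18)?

u(0) = 1, u(1) = 13, u(2) = 16, u(3) = 4, u(4) = 1.
The sequence repeats with period 4.
So u(18) = u(0 + ((18-0) mod 4)) = u(2) = 16.

16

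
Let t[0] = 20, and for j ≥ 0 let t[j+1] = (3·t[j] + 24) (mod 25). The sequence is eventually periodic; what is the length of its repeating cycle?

We have t[0] = 20,  t[1] = 9,  t[2] = 1,  t[3] = 2,  t[4] = 5,  t[5] = 14,  t[6] = 16,  t[7] = 22,  t[8] = 15,  t[9] = 19,  t[10] = 6,  t[11] = 17,  t[12] = 0,  t[13] = 24,  t[14] = 21,  t[15] = 12,  t[16] = 10,  t[17] = 4,  t[18] = 11,  t[19] = 7,  t[20] = 20.
Since t[20] = t[0] = 20, the sequence is periodic with period 20.

20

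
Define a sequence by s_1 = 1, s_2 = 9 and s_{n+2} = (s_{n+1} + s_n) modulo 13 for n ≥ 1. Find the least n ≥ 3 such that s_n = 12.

7

We have s_1 = 1; s_2 = 9; s_3 = 10; s_4 = 6; s_5 = 3; s_6 = 9; s_7 = 12; s_8 = 8; s_9 = 7; s_{10} = 2; s_{11} = 9; s_{12} = 11; s_{13} = 7; s_{14} = 5; s_{15} = 12; s_{16} = 4; s_{17} = 3; s_{18} = 7; s_{19} = 10; s_{20} = 4; s_{21} = 1; s_{22} = 5; s_{23} = 6; s_{24} = 11; s_{25} = 4; s_{26} = 2; s_{27} = 6; s_{28} = 8; s_{29} = 1; s_{30} = 9.
The sequence repeats with period 28.
The value 12 first appears (with n ≥ 3) at s_7.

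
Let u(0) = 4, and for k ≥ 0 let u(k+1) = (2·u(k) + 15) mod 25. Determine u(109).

13

We have u(0) = 4,  u(1) = 23,  u(2) = 11,  u(3) = 12,  u(4) = 14,  u(5) = 18,  u(6) = 1,  u(7) = 17,  u(8) = 24,  u(9) = 13,  u(10) = 16,  u(11) = 22,  u(12) = 9,  u(13) = 8,  u(14) = 6,  u(15) = 2,  u(16) = 19,  u(17) = 3,  u(18) = 21,  u(19) = 7,  u(20) = 4.
Since u(20) = u(0) = 4, the sequence is periodic with period 20.
(109 - 0) mod 20 = 9, so u(109) = u(9) = 13.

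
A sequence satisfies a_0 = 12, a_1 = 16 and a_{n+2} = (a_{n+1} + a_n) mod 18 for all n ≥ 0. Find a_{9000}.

12

a_0 = 12,  a_1 = 16,  a_2 = 10,  a_3 = 8,  a_4 = 0,  a_5 = 8,  a_6 = 8,  a_7 = 16,  a_8 = 6,  a_9 = 4,  a_{10} = 10,  a_{11} = 14,  a_{12} = 6,  a_{13} = 2,  a_{14} = 8,  a_{15} = 10,  a_{16} = 0,  a_{17} = 10,  a_{18} = 10,  a_{19} = 2,  a_{20} = 12,  a_{21} = 14,  a_{22} = 8,  a_{23} = 4,  a_{24} = 12,  a_{25} = 16.
Since (a_{24}, a_{25}) = (a_0, a_1) = (12, 16) (two consecutive terms determine the rest), the sequence is periodic with period 24.
So a_{9000} = a_{0 + ((9000-0) mod 24)} = a_0 = 12.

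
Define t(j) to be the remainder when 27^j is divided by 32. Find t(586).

25

t(1) = 27, t(2) = 25, t(3) = 3, t(4) = 17, t(5) = 11, t(6) = 9, t(7) = 19, t(8) = 1, t(9) = 27.
The sequence repeats with period 8.
(586 - 1) mod 8 = 1, so t(586) = t(2) = 25.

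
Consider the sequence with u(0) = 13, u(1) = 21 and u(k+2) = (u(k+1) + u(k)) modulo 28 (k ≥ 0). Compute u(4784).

6

Computing terms: u(0) = 13, u(1) = 21, u(2) = 6, u(3) = 27, u(4) = 5, u(5) = 4, u(6) = 9, u(7) = 13, u(8) = 22, u(9) = 7, u(10) = 1, u(11) = 8, u(12) = 9, u(13) = 17, u(14) = 26, u(15) = 15, u(16) = 13, u(17) = 0, u(18) = 13, u(19) = 13, u(20) = 26, u(21) = 11, u(22) = 9, u(23) = 20, u(24) = 1, u(25) = 21, u(26) = 22, u(27) = 15, u(28) = 9, u(29) = 24, u(30) = 5, u(31) = 1, u(32) = 6, u(33) = 7, u(34) = 13, u(35) = 20, u(36) = 5, u(37) = 25, u(38) = 2, u(39) = 27, u(40) = 1, u(41) = 0, u(42) = 1, u(43) = 1, u(44) = 2, u(45) = 3, u(46) = 5, u(47) = 8, u(48) = 13, u(49) = 21.
The sequence repeats with period 48.
(4784 - 0) mod 48 = 32, so u(4784) = u(32) = 6.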